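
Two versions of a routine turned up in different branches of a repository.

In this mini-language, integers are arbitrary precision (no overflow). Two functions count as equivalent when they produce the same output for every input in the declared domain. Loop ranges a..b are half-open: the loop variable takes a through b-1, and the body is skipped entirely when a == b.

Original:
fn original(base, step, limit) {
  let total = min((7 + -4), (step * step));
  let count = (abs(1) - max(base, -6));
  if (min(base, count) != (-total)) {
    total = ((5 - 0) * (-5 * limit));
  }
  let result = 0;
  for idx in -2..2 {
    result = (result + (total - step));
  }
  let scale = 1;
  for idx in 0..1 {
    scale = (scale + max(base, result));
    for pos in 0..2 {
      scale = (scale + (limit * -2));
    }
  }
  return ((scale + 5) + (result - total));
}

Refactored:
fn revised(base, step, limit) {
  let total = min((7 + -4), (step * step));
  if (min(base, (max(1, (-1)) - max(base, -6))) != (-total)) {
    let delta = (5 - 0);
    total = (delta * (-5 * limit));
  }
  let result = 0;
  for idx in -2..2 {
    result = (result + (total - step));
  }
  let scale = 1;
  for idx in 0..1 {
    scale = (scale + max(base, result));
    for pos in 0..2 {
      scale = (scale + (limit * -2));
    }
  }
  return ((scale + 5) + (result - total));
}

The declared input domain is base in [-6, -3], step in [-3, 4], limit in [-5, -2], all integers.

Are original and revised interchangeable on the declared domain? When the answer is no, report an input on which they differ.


The two versions differ — the changes include local variable names differ, and min/max/abs usage differs, and constant usage differs.
Spot check at base=-3, step=0, limit=-3 — original: total = 0; count = 4; (min(base, count) != (-total)) -> true; total = 75; result = 0; [idx=-2]; result = 75; [idx=-1]; result = 150; [idx=0]; result = 225; [idx=1]; result = 300; scale = 1; [idx=0]; scale = 301; [pos=0]; scale = 307; [pos=1]; scale = 313; return 543. revised: total = 0; (min(base, (max(1, (-1)) - max(base, -6))) != (-total)) -> true; delta = 5; total = 75; result = 0; [idx=-2]; result = 75; [idx=-1]; result = 150; [idx=0]; result = 225; [idx=1]; result = 300; scale = 1; [idx=0]; scale = 301; [pos=0]; scale = 307; [pos=1]; scale = 313; return 543. Both give 543.
An exhaustive pass over the 128 declared inputs shows identical outputs.
verdict: equivalent


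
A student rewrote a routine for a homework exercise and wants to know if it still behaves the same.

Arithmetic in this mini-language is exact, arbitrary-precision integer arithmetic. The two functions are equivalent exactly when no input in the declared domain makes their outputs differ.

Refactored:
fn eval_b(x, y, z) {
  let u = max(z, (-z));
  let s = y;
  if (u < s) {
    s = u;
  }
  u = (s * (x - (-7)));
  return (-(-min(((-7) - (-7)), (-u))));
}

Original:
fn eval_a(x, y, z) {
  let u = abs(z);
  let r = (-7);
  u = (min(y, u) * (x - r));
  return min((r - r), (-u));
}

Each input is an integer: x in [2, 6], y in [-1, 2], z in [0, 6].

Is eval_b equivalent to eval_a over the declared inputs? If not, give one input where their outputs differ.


Side by side, the visible changes include: min/max/abs usage differs, and comparison usage differs, and constant usage differs, and branching structure differs, and statement counts differ, and local variable names differ.
Spot check at x=6, y=2, z=2 — eval_a: u=2, then r=-7, then u=26, then returns -26. eval_b: u=2, then s=2, then (u < s) is false, then u=26, then returns -26. Both give -26.
Checked all 140 inputs in the declared domain: the outputs agree on every one.
verdict: equivalent


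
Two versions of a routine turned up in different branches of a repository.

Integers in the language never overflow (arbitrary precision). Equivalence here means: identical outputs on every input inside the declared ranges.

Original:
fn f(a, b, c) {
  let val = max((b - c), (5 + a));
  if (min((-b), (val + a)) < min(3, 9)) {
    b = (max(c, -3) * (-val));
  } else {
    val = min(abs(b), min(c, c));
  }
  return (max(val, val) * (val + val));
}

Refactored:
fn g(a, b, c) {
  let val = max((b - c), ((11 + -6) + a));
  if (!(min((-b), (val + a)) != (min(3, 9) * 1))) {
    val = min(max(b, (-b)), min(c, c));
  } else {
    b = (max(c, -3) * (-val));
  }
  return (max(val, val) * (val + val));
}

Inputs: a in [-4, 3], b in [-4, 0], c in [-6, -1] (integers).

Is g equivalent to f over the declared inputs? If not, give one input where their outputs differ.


Take a=0, b=-4, c=-6.
f: val becomes 5; next (min((-b), (val + a)) < min(3, 9)) evaluates to false; next val becomes -6; next final value 72
g: val becomes 5; next (!(min((-b), (val + a)) != (min(3, 9) * 1))) evaluates to false; next b becomes 15; next final value 50
72 vs 50 — the two versions disagree here.
verdict: not equivalent; witness: a=0, b=-4, c=-6


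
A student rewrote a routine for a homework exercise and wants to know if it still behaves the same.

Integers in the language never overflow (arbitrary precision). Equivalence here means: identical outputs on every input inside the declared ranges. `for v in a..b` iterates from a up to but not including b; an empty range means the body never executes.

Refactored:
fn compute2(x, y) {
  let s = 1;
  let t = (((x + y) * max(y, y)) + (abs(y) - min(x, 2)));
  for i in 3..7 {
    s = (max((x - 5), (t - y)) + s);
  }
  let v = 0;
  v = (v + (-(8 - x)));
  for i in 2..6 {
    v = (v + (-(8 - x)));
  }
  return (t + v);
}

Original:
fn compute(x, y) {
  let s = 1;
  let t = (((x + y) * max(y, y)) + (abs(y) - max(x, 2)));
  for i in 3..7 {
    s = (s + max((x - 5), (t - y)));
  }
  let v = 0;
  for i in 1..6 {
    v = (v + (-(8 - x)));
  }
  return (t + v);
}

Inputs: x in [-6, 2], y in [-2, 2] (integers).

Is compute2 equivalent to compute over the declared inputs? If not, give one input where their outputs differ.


Run the pair on x=-6, y=-2.
compute: s=1, then t=16, then (i=3), then s=19, then (i=4), then s=37, then (i=5), then s=55, then (i=6), then s=73, then v=0, then (i=1), then v=-14, then (i=2), then v=-28, then (i=3), then v=-42, then (i=4), then v=-56, then (i=5), then v=-70, then returns -54
compute2: s=1, then t=24, then (i=3), then s=27, then (i=4), then s=53, then (i=5), then s=79, then (i=6), then s=105, then v=0, then v=-14, then (i=2), then v=-28, then (i=3), then v=-42, then (i=4), then v=-56, then (i=5), then v=-70, then returns -46
-54 != -46, so the rewrite changes behavior.
verdict: not equivalent; witness: x=-6, y=-2


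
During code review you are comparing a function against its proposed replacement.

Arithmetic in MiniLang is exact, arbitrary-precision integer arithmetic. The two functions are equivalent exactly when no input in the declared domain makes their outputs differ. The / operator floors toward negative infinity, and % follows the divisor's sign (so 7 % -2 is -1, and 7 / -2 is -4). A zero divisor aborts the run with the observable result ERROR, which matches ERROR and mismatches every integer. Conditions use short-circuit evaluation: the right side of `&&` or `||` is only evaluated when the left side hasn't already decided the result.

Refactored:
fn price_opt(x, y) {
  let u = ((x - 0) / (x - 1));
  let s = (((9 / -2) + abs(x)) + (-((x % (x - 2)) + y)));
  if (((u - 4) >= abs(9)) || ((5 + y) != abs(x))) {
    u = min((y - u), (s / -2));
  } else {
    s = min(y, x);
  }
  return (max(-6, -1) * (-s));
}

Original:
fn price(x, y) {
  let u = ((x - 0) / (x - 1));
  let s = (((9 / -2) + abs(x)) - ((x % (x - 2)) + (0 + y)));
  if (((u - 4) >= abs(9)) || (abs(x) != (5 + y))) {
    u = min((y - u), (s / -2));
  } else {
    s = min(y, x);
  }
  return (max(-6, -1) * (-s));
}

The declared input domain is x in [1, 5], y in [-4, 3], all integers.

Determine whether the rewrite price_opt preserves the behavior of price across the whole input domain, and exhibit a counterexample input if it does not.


Side by side, the visible changes include: constant usage differs; and arithmetic usage differs.
As a probe, take x=1, y=1: price runs divide-by-zero, output ERROR; price_opt runs divide-by-zero, output ERROR; both end at ERROR.
An exhaustive pass over the 40 declared inputs shows identical outputs.
verdict: equivalent


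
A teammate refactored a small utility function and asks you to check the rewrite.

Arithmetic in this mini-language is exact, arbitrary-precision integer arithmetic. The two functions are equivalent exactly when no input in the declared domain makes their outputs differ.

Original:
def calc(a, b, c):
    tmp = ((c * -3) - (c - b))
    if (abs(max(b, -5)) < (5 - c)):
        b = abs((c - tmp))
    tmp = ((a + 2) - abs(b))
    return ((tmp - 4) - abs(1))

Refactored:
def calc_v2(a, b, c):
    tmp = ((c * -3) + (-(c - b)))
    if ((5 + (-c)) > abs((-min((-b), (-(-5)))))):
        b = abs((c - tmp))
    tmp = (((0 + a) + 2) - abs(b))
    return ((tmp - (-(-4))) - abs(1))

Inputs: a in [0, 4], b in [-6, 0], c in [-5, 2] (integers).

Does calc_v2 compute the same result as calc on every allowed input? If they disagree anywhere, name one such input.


Side by side, the visible changes include: constant usage differs, arithmetic usage differs, min/max/abs usage differs, comparison usage differs.
Spot check at a=0, b=-2, c=2 — calc: tmp becomes -10; next (abs(max(b, -5)) < (5 - c)) evaluates to true; next b becomes 12; next tmp becomes -10; next final value -15. calc_v2: tmp becomes -10; next ((5 + (-c)) > abs((-min((-b), (-(-5)))))) evaluates to true; next b becomes 12; next tmp becomes -10; next final value -15. Both give -15.
Checked all 280 inputs in the declared domain: the outputs agree on every one.
verdict: equivalent


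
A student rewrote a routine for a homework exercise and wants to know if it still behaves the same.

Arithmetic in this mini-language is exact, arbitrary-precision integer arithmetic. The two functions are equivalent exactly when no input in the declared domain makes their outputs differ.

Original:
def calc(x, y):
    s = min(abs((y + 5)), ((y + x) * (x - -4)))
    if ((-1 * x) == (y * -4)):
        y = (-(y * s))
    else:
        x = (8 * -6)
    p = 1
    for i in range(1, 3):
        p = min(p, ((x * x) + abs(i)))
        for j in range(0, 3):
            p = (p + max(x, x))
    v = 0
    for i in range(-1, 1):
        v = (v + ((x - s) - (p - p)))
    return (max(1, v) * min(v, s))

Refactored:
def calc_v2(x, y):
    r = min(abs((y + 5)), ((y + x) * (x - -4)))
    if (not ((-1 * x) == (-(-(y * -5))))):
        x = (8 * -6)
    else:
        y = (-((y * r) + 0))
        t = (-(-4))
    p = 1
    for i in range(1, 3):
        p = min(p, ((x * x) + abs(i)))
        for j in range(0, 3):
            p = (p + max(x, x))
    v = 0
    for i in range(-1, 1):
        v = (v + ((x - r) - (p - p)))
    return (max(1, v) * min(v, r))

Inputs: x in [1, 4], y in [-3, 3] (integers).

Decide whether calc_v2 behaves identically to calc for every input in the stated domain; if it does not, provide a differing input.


Evaluate both at x=4, y=1.
calc: s = 6; ((-1 * x) == (y * -4)) -> true; y = -6; p = 1; [i=1]; p = 1; [j=0]; p = 5; [j=1]; p = 9; [j=2]; p = 13; [i=2]; p = 13; [j=0]; p = 17; [j=1]; p = 21; [j=2]; p = 25; v = 0; [i=-1]; v = -2; [i=0]; v = -4; return -4
calc_v2: r = 6; (not ((-1 * x) == (-(-(y * -5))))) -> true; x = -48; p = 1; [i=1]; p = 1; [j=0]; p = -47; [j=1]; p = -95; [j=2]; p = -143; [i=2]; p = -143; [j=0]; p = -191; [j=1]; p = -239; [j=2]; p = -287; v = 0; [i=-1]; v = -54; [i=0]; v = -108; return -108
-4 vs -108 — the two versions disagree here.
verdict: not equivalent; witness: x=4, y=1


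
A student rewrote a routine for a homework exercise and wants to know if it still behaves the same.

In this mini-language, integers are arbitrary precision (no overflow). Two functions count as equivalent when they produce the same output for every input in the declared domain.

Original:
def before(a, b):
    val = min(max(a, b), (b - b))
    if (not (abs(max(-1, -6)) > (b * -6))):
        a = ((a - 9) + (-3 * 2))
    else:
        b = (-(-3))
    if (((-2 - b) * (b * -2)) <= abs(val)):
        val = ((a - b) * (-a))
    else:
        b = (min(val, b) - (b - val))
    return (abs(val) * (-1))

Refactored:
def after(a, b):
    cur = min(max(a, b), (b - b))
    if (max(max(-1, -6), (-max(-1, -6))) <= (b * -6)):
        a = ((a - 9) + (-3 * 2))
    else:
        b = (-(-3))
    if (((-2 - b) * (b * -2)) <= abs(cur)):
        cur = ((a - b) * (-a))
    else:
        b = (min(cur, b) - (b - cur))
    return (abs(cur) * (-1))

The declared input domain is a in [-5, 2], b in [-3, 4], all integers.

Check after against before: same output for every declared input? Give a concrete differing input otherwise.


Equivalent — the differences include local variable names differ; also constant usage differs; also min/max/abs usage differs; also comparison usage differs; also boolean connective usage differs, yet no declared input distinguishes the two.
One worked example (a=-2, b=-1) — before: val = -1; (not (abs(max(-1, -6)) > (b * -6))) -> true; a = -17; (((-2 - b) * (b * -2)) <= abs(val)) -> true; val = -272; return -272; after: cur = -1; (max(max(-1, -6), (-max(-1, -6))) <= (b * -6)) -> true; a = -17; (((-2 - b) * (b * -2)) <= abs(cur)) -> true; cur = -272; return -272; agreement on -272.
Checked all 64 inputs in the declared domain: the outputs agree on every one.
verdict: equivalent


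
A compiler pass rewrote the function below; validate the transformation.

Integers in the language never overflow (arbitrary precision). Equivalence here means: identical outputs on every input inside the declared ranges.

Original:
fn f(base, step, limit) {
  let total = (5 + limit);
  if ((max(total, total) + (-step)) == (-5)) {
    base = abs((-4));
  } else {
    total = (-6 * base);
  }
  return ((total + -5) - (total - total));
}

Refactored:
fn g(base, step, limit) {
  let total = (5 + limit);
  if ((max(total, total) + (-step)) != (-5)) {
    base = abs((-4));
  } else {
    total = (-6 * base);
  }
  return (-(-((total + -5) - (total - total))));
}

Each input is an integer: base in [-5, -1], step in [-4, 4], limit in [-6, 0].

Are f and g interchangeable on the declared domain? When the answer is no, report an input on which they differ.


On input base=-5, step=-4, limit=-6, f returns 25 while g returns -6.
verdict: not equivalent; witness: base=-5, step=-4, limit=-6


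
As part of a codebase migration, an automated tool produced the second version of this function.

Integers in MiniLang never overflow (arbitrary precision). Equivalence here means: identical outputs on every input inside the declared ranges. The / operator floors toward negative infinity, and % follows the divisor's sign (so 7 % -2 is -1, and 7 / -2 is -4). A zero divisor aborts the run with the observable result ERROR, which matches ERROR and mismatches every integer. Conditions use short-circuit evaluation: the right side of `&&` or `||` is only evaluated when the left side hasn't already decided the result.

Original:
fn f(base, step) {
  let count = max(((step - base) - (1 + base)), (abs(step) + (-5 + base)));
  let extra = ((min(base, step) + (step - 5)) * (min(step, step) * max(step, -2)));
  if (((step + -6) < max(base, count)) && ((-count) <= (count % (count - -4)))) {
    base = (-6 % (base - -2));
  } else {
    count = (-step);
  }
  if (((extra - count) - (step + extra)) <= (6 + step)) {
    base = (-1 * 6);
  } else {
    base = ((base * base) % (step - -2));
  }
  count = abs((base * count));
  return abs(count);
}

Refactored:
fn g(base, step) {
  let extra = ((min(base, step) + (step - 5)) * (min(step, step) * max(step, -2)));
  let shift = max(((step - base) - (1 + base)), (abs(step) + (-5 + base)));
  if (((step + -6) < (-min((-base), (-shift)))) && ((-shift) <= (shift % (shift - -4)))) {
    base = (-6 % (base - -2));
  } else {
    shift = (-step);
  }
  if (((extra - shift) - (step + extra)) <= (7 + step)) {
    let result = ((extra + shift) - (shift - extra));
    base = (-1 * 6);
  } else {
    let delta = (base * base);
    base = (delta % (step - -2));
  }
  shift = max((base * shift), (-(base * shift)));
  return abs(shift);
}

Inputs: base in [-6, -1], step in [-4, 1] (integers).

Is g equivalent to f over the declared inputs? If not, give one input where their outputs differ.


Consider the input base=-3, step=-4.
f: count=1, then extra=-104, then (((step + -6) < max(base, count)) && ((-count) <= (count % (count - -4)))) is true, then base=0, then (((extra - count) - (step + extra)) <= (6 + step)) is false, then base=0, then count=0, then returns 0
g: extra=-104, then shift=1, then (((step + -6) < (-min((-base), (-shift)))) && ((-shift) <= (shift % (shift - -4)))) is true, then base=0, then (((extra - shift) - (step + extra)) <= (7 + step)) is true, then result=-208, then base=-6, then shift=6, then returns 6
0 != 6, so the rewrite changes behavior.
verdict: not equivalent; witness: base=-3, step=-4


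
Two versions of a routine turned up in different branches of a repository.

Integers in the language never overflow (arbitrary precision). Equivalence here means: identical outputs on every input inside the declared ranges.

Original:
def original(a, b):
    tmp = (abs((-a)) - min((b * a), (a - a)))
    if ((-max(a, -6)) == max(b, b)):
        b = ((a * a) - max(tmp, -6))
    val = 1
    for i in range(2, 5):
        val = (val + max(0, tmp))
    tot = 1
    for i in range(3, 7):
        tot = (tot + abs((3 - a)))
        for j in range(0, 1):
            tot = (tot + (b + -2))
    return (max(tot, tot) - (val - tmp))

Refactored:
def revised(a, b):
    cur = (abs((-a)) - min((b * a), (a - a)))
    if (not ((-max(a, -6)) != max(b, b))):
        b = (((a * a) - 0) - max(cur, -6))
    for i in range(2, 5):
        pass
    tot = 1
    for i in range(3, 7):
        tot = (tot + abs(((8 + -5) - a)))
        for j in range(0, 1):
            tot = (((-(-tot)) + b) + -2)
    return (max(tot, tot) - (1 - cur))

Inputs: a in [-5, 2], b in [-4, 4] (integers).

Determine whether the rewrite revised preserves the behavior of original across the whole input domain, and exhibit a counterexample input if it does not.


There is a counterexample at a=-5, b=-4: -2 on one side, 13 on the other.
original: tmp = 5; ((-max(a, -6)) == max(b, b)) -> false; val = 1; [i=2]; val = 6; [i=3]; val = 11; [i=4]; val = 16; tot = 1; [i=3]; tot = 9; [j=0]; tot = 3; [i=4]; tot = 11; [j=0]; tot = 5; [i=5]; tot = 13; [j=0]; tot = 7; [i=6]; tot = 15; [j=0]; tot = 9; return -2
revised: cur = 5; (not ((-max(a, -6)) != max(b, b))) -> false; [i=2]; [i=3]; [i=4]; tot = 1; [i=3]; tot = 9; [j=0]; tot = 3; [i=4]; tot = 11; [j=0]; tot = 5; [i=5]; tot = 13; [j=0]; tot = 7; [i=6]; tot = 15; [j=0]; tot = 9; return 13
verdict: not equivalent; witness: a=-5, b=-4


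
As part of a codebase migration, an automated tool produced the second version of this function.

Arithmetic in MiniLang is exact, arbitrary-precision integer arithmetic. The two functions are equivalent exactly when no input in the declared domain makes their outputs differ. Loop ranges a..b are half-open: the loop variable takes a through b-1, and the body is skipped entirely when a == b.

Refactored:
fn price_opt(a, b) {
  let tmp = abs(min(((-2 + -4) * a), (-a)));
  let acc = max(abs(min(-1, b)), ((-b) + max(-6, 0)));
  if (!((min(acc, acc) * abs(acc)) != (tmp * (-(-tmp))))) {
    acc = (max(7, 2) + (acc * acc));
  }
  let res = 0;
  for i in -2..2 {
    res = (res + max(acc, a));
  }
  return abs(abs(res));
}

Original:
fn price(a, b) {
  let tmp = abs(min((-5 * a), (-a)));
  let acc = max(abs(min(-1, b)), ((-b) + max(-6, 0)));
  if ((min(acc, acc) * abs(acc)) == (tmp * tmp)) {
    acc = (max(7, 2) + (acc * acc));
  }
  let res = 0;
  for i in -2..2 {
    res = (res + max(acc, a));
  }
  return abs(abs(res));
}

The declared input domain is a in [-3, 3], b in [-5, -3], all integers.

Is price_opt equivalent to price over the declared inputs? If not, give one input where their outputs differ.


Consider the input a=1, b=-5.
price: tmp := 5 | acc := 5 | ((min(acc, acc) * abs(acc)) == (tmp * tmp)): true | acc := 32 | res := 0 | iter i=-2: | res := 32 | iter i=-1: | res := 64 | iter i=0: | res := 96 | iter i=1: | res := 128 | result 128
price_opt: tmp := 6 | acc := 5 | (!((min(acc, acc) * abs(acc)) != (tmp * (-(-tmp))))): false | res := 0 | iter i=-2: | res := 5 | iter i=-1: | res := 10 | iter i=0: | res := 15 | iter i=1: | res := 20 | result 20
128 against 20: the behavior changed.
verdict: not equivalent; witness: a=1, b=-5


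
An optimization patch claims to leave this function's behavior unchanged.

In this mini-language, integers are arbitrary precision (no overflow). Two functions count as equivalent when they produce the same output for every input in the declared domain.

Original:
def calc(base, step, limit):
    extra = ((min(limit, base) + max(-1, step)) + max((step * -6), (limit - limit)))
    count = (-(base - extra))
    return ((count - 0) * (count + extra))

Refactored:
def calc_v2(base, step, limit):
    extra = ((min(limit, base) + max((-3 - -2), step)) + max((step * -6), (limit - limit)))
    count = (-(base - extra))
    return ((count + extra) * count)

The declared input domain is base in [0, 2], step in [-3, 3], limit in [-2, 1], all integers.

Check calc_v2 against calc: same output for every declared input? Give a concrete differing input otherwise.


This is a faithful refactor — constant usage differs, but the computed results match everywhere.
As a probe, take base=1, step=-1, limit=-1: calc runs extra = 4; count = 3; return 21; calc_v2 runs extra = 4; count = 3; return 21; both end at 21.
Checked all 84 inputs in the declared domain: the outputs agree on every one.
verdict: equivalent


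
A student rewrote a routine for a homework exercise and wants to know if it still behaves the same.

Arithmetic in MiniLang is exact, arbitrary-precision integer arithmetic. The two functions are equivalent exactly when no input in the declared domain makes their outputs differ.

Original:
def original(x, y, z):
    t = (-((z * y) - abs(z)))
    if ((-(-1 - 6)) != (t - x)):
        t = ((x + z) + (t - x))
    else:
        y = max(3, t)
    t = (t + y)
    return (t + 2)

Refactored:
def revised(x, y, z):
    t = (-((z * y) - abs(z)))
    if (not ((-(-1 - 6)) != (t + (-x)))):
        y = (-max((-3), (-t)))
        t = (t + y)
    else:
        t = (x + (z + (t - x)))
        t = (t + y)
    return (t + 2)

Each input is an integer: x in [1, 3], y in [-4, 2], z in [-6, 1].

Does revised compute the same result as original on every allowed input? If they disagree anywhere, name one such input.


Take x=1, y=1, z=-4.
original: t = 8; ((-(-1 - 6)) != (t - x)) -> false; y = 8; t = 16; return 18
revised: t = 8; (not ((-(-1 - 6)) != (t + (-x)))) -> true; y = 3; t = 11; return 13
18 against 13: the behavior changed.
verdict: not equivalent; witness: x=1, y=1, z=-4


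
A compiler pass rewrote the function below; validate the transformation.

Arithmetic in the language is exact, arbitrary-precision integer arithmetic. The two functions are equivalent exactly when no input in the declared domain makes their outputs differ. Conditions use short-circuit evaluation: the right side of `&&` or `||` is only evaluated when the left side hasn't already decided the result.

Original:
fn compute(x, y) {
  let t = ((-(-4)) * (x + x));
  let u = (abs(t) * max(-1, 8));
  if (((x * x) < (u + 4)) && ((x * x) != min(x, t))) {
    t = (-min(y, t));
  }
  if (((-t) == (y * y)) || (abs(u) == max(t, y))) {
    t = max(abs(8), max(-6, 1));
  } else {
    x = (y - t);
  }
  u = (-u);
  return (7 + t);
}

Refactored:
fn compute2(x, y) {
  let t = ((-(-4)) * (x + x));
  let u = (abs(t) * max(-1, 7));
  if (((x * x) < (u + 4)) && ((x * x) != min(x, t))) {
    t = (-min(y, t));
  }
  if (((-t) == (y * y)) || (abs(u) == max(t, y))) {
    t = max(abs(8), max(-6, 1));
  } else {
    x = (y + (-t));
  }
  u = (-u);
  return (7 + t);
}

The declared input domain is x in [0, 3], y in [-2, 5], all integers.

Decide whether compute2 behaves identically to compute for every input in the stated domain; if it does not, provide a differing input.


Although `8` became `7`, no input in the stated domain can expose it.
One worked example (x=1, y=-1) — compute: t=8, then u=64, then (((x * x) < (u + 4)) && ((x * x) != min(x, t))) is false, then (((-t) == (y * y)) || (abs(u) == max(t, y))) is false, then x=-9, then u=-64, then returns 15; compute2: t=8, then u=56, then (((x * x) < (u + 4)) && ((x * x) != min(x, t))) is false, then (((-t) == (y * y)) || (abs(u) == max(t, y))) is false, then x=-9, then u=-56, then returns 15; agreement on 15.
Sweeping the whole domain (32 inputs) finds no disagreement.
verdict: equivalent


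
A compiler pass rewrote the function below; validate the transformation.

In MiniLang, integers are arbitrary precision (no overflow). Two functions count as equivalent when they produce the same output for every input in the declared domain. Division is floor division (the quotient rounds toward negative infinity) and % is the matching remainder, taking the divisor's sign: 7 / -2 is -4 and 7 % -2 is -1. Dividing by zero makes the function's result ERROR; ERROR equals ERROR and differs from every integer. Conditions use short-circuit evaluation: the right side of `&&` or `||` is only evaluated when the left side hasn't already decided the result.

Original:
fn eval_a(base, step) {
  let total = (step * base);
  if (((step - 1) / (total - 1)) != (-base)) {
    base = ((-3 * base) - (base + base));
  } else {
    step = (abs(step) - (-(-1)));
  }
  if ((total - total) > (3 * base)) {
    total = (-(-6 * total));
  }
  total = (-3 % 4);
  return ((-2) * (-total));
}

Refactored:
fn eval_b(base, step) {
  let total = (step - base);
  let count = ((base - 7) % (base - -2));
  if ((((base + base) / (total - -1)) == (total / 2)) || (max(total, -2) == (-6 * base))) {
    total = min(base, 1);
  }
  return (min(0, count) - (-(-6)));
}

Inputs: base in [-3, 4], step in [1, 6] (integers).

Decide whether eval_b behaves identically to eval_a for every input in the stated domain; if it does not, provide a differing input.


Evaluate both at base=-3, step=1.
eval_a: total := -3 | (((step - 1) / (total - 1)) != (-base)): true | base := 15 | ((total - total) > (3 * base)): false | total := 1 | result 2
eval_b: total := 4 | count := 0 | ((((base + base) / (total - -1)) == (total / 2)) || (max(total, -2) == (-6 * base))): false | result -6
2 != -6, so the rewrite changes behavior.
verdict: not equivalent; witness: base=-3, step=1


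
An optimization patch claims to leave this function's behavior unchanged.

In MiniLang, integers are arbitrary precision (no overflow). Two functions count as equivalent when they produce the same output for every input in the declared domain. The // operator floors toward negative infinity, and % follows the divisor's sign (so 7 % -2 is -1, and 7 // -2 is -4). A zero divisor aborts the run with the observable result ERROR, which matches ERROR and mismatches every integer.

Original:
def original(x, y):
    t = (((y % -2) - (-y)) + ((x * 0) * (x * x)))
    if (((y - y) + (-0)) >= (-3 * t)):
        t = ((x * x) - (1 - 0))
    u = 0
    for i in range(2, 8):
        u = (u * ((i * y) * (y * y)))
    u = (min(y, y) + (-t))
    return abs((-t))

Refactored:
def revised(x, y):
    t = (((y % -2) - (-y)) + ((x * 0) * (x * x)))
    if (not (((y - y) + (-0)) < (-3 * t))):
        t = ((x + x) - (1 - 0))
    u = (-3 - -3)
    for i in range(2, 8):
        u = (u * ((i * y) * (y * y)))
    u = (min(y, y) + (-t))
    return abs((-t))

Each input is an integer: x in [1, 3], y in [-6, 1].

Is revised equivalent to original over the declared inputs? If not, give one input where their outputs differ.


Evaluate both at x=1, y=0.
original: t=0, then (((y - y) + (-0)) >= (-3 * t)) is true, then t=0, then u=0, then (i=2), then u=0, then (i=3), then u=0, then (i=4), then u=0, then (i=5), then u=0, then (i=6), then u=0, then (i=7), then u=0, then u=0, then returns 0
revised: t=0, then (not (((y - y) + (-0)) < (-3 * t))) is true, then t=1, then u=0, then (i=2), then u=0, then (i=3), then u=0, then (i=4), then u=0, then (i=5), then u=0, then (i=6), then u=0, then (i=7), then u=0, then u=-1, then returns 1
0 against 1: the behavior changed.
verdict: not equivalent; witness: x=1, y=0


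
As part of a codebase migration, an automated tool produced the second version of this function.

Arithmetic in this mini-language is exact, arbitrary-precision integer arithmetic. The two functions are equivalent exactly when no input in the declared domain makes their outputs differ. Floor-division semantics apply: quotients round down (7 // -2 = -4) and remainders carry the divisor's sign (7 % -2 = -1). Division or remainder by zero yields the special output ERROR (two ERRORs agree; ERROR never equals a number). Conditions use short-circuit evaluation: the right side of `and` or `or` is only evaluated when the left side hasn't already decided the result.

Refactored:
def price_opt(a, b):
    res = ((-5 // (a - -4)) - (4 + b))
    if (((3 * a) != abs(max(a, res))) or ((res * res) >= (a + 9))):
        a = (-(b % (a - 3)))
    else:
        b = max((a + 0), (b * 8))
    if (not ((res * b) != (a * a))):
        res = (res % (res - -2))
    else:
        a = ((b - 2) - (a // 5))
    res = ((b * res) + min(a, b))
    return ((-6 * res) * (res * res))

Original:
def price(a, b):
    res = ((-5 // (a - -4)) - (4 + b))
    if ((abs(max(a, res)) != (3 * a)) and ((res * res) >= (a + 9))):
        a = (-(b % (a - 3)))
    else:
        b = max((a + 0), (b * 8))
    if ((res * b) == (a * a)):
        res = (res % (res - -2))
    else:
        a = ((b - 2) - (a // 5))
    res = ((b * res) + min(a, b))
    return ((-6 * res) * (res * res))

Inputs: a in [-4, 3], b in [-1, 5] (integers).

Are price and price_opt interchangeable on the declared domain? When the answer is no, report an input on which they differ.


Take a=0, b=-1.
price: res=-5, then ((abs(max(a, res)) != (3 * a)) and ((res * res) >= (a + 9))) is false, then b=0, then ((res * b) == (a * a)) is true, then res=-2, then res=0, then returns 0
price_opt: res=-5, then (((3 * a) != abs(max(a, res))) or ((res * res) >= (a + 9))) is true, then a=1, then (not ((res * b) != (a * a))) is false, then a=-3, then res=2, then returns -48
0 against -48: the behavior changed.
verdict: not equivalent; witness: a=0, b=-1


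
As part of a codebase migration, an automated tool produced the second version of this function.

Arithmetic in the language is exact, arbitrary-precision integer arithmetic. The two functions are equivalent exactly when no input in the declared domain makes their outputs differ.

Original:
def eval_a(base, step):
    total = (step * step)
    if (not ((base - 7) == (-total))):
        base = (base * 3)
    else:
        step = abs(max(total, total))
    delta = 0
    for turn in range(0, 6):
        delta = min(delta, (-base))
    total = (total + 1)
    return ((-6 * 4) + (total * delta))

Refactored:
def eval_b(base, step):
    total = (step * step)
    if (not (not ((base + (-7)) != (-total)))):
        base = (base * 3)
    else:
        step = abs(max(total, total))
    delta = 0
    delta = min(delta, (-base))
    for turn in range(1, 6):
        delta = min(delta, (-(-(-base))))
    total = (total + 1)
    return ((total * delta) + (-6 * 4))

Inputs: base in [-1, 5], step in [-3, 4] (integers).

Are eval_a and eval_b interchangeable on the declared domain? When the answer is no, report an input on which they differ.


The two versions differ — the changes include min/max/abs usage differs; comparison usage differs; statement counts differ; arithmetic usage differs; boolean connective usage differs; loop structure differs.
Spot check at base=0, step=-3 — eval_a: total=9, then (not ((base - 7) == (-total))) is true, then base=0, then delta=0, then (turn=0), then delta=0, then (turn=1), then delta=0, then (turn=2), then delta=0, then (turn=3), then delta=0, then (turn=4), then delta=0, then (turn=5), then delta=0, then total=10, then returns -24. eval_b: total=9, then (not (not ((base + (-7)) != (-total)))) is true, then base=0, then delta=0, then delta=0, then (turn=1), then delta=0, then (turn=2), then delta=0, then (turn=3), then delta=0, then (turn=4), then delta=0, then (turn=5), then delta=0, then total=10, then returns -24. Both give -24.
Across all 56 domain points the two functions coincide.
verdict: equivalent


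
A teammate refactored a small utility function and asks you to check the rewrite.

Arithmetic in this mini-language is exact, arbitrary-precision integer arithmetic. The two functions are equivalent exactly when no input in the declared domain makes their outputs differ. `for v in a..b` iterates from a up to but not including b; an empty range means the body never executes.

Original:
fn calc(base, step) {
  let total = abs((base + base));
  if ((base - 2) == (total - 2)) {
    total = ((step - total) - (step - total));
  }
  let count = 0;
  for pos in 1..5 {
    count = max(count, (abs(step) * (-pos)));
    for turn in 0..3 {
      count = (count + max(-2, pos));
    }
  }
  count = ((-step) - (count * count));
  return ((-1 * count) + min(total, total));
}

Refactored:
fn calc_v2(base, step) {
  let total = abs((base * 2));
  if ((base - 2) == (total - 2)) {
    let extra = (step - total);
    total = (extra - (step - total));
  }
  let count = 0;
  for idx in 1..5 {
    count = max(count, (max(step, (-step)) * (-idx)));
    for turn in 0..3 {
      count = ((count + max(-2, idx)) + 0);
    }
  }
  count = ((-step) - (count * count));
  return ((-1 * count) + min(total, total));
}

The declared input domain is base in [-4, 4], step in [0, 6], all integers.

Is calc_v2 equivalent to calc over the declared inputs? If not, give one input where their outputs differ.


This is a faithful refactor — constant usage differs; and local variable names differ; and arithmetic usage differs; and statement counts differ; and min/max/abs usage differs, but the computed results match everywhere.
Tracing base=-4, step=3: calc: total becomes 8; next ((base - 2) == (total - 2)) evaluates to false; next count becomes 0; next at pos=1:; next count becomes 0; next at turn=0:; next count becomes 1; next at turn=1:; next count becomes 2; next at turn=2:; next count becomes 3; next at pos=2:; next count becomes 3; next at turn=0:; next count becomes 5; next at turn=1:; next count becomes 7; next at turn=2:; next count becomes 9; next at pos=3:; next count becomes 9; next at turn=0:; next count becomes 12; next at turn=1:; next count becomes 15; next at turn=2:; next count becomes 18; next at pos=4:; next count becomes 18; next at turn=0:; next count becomes 22; next at turn=1:; next count becomes 26; next at turn=2:; next count becomes 30; next count becomes -903; next final value 911 | calc_v2: total becomes 8; next ((base - 2) == (total - 2)) evaluates to false; next count becomes 0; next at idx=1:; next count becomes 0; next at turn=0:; next count becomes 1; next at turn=1:; next count becomes 2; next at turn=2:; next count becomes 3; next at idx=2:; next count becomes 3; next at turn=0:; next count becomes 5; next at turn=1:; next count becomes 7; next at turn=2:; next count becomes 9; next at idx=3:; next count becomes 9; next at turn=0:; next count becomes 12; next at turn=1:; next count becomes 15; next at turn=2:; next count becomes 18; next at idx=4:; next count becomes 18; next at turn=0:; next count becomes 22; next at turn=1:; next count becomes 26; next at turn=2:; next count becomes 30; next count becomes -903; next final value 911 — matching result 911.
Across all 63 domain points the two functions coincide.
verdict: equivalent


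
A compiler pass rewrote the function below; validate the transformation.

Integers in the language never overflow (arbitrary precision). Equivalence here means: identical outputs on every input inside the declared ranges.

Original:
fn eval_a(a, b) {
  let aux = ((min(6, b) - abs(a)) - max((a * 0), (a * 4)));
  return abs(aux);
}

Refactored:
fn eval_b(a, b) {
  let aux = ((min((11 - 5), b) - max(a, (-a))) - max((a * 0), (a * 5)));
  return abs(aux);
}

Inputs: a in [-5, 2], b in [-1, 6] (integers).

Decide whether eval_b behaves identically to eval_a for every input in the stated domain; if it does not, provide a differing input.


Consider the input a=1, b=-1.
eval_a: aux=-6, then returns 6
eval_b: aux=-7, then returns 7
6 != 7, so the rewrite changes behavior.
verdict: not equivalent; witness: a=1, b=-1


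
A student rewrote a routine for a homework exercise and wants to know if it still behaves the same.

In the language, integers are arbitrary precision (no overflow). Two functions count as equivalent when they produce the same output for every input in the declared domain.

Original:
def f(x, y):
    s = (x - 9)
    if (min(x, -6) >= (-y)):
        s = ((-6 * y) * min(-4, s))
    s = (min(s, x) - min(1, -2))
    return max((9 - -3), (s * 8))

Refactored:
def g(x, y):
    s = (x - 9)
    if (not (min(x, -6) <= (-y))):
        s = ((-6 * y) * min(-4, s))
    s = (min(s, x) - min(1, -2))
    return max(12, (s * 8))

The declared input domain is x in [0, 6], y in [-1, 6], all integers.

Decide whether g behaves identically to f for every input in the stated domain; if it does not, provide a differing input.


Try x=0, y=6.
f: s becomes -9; next (min(x, -6) >= (-y)) evaluates to true; next s becomes 324; next s becomes 2; next final value 16
g: s becomes -9; next (not (min(x, -6) <= (-y))) evaluates to false; next s becomes -7; next final value 12
16 and 12 differ, so these are not the same function on this domain.
verdict: not equivalent; witness: x=0, y=6


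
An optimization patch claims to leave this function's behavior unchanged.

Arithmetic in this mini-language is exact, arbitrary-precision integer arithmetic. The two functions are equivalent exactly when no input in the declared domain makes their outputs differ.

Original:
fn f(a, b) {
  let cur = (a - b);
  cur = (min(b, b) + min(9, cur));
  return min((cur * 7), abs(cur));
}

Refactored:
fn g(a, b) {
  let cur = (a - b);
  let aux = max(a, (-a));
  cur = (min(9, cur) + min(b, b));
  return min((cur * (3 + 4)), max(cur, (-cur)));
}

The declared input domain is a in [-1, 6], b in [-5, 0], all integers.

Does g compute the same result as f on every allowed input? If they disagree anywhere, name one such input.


The two are interchangeable: min/max/abs usage differs, and constant usage differs, and statement counts differ, and arithmetic usage differs, and local variable names differ, and every declared input agrees.
One worked example (a=2, b=0) — f: cur=2, then cur=2, then returns 2; g: cur=2, then aux=2, then cur=2, then returns 2; agreement on 2.
Every one of the 48 inputs gives matching results.
verdict: equivalent


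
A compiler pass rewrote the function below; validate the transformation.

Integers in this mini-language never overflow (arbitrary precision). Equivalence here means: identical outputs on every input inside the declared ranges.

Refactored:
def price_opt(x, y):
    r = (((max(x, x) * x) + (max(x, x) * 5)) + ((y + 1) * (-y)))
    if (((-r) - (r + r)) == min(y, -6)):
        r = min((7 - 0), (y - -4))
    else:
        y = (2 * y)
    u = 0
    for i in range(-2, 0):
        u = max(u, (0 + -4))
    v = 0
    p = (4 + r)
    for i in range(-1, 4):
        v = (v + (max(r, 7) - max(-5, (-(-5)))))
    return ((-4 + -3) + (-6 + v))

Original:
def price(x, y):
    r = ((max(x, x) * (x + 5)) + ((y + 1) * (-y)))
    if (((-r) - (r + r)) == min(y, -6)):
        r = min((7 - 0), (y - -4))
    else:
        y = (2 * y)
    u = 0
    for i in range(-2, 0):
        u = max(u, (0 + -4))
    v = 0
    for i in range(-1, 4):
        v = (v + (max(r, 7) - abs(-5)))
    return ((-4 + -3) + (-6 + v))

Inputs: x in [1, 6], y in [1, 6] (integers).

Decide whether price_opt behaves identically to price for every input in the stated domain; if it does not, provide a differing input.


Comparing the listings, the differences include: min/max/abs usage differs, and arithmetic usage differs, and statement counts differ, and constant usage differs, and local variable names differ.
Spot check at x=6, y=4 — price: r = 46; (((-r) - (r + r)) == min(y, -6)) -> false; y = 8; u = 0; [i=-2]; u = 0; [i=-1]; u = 0; v = 0; [i=-1]; v = 41; [i=0]; v = 82; [i=1]; v = 123; [i=2]; v = 164; [i=3]; v = 205; return 192. price_opt: r = 46; (((-r) - (r + r)) == min(y, -6)) -> false; y = 8; u = 0; [i=-2]; u = 0; [i=-1]; u = 0; v = 0; p = 50; [i=-1]; v = 41; [i=0]; v = 82; [i=1]; v = 123; [i=2]; v = 164; [i=3]; v = 205; return 192. Both give 192.
Sweeping the whole domain (36 inputs) finds no disagreement.
verdict: equivalent
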